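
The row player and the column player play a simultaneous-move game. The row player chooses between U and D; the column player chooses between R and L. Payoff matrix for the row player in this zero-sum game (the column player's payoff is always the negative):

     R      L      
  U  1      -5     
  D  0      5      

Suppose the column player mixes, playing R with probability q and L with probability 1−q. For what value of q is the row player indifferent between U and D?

In a mixed equilibrium the row player is indifferent between U and D; this condition fixes q.
  the row player's payoff from U: q·1 + (1−q)·(-5) = 6q - 5
  the row player's payoff from D: q·0 + (1−q)·5 = -5q + 5
  6q - 5 = -5q + 5  ⇒  11q = 10  ⇒  q = 10/11.

q = 10/11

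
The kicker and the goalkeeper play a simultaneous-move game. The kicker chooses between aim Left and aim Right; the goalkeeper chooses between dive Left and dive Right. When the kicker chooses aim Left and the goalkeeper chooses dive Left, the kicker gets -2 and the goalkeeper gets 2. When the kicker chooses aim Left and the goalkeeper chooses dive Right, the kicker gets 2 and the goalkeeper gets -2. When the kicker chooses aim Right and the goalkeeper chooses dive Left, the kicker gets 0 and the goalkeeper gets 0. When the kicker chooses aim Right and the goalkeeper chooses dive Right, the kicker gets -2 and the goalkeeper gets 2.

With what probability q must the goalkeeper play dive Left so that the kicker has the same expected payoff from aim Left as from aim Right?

q = 2/3

The kicker's indifference between aim Left and aim Right determines the goalkeeper's mixing probability q:
  the kicker's payoff to aim Left: q·(-2) + (1−q)·2 = -4q + 2
  the kicker's payoff to aim Right: q·0 + (1−q)·(-2) = 2q - 2
  -4q + 2 = 2q - 2  ⇒  -6q = -4  ⇒  q = 2/3.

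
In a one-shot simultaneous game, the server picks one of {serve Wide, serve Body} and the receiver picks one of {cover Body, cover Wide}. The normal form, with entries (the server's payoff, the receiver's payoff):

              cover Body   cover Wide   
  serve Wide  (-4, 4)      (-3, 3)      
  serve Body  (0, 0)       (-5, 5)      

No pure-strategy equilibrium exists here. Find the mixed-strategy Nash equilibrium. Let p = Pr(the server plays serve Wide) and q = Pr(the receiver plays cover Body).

p = 5/6, q = 1/3

The server's mix must leave the receiver indifferent between cover Body and cover Wide.
  the receiver's payoff to cover Body: p·4 + (1−p)·0 = 4p
  the receiver's payoff to cover Wide: p·3 + (1−p)·5 = -2p + 5
  4p = -2p + 5  ⇒  6p = 5  ⇒  p = 5/6.
For the server to be willing to mix, the server must be indifferent between serve Wide and serve Body, which pins down the receiver's mix.
  the server's payoff from serve Wide: q·(-4) + (1−q)·(-3) = -q - 3
  the server's payoff from serve Body: q·0 + (1−q)·(-5) = 5q - 5
  -q - 3 = 5q - 5  ⇒  -6q = -2  ⇒  q = 1/3.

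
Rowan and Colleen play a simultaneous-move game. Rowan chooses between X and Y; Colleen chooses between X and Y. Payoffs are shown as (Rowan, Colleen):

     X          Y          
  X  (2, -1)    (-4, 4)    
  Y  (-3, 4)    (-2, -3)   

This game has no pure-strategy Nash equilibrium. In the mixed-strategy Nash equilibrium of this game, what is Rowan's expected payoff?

-16/7

In a mixed equilibrium Rowan is indifferent between X and Y; this condition fixes q.
  Rowan's payoff to X: q·2 + (1−q)·(-4) = 6q - 4
  Rowan's payoff to Y: q·(-3) + (1−q)·(-2) = -q - 2
  6q - 4 = -q - 2  ⇒  7q = 2  ⇒  q = 2/7.
At equilibrium Rowan is indifferent across rows, so Rowan's payoff equals the payoff from X: (2/7)·2 + (5/7)·(-4) = -16/7.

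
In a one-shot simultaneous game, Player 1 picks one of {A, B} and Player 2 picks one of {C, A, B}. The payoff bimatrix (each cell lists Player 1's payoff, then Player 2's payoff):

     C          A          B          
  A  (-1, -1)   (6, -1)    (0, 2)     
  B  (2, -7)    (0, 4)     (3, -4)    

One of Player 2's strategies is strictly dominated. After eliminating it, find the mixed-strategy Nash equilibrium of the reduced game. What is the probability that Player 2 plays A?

Player 2's strategy C is strictly dominated by B: 2 > -1 and -4 > -7. Eliminate C.
Player 2's mix must leave Player 1 indifferent between A and B.
  Player 1's payoff from A: q·6 + (1−q)·0 = 6q
  Player 1's payoff from B: q·0 + (1−q)·3 = -3q + 3
  6q = -3q + 3  ⇒  9q = 3  ⇒  q = 1/3.

q = 1/3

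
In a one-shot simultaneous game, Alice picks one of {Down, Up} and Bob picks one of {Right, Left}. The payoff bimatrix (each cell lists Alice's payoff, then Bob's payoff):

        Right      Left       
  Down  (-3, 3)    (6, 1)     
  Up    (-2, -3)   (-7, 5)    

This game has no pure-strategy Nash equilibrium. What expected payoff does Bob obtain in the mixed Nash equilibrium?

Alice's mix must leave Bob indifferent between Right and Left.
  Bob's payoff from Right: p·3 + (1−p)·(-3) = 6p - 3
  Bob's payoff from Left: p·1 + (1−p)·5 = -4p + 5
  6p - 3 = -4p + 5  ⇒  10p = 8  ⇒  p = 4/5.
At equilibrium Bob is indifferent across columns, so Bob's payoff equals the payoff from Right: (4/5)·3 + (1/5)·(-3) = 9/5.

9/5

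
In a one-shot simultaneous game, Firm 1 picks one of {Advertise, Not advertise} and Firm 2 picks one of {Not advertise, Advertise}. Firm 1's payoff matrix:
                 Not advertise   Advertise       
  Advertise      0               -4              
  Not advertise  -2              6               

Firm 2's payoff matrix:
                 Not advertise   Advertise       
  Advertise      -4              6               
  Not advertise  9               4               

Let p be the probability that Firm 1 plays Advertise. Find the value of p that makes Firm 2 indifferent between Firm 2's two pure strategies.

Firm 1's mix must leave Firm 2 indifferent between Not advertise and Advertise.
  Firm 2's payoff from Not advertise: p·(-4) + (1−p)·9 = -13p + 9
  Firm 2's payoff from Advertise: p·6 + (1−p)·4 = 2p + 4
  -13p + 9 = 2p + 4  ⇒  -15p = -5  ⇒  p = 1/3.

p = 1/3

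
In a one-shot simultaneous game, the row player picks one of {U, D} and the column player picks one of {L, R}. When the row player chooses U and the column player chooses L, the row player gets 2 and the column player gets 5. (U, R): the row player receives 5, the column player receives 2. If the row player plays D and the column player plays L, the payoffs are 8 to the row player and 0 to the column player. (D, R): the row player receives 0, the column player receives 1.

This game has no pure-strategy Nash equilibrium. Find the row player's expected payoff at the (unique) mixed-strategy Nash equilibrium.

For the row player to be willing to mix, the row player must be indifferent between U and D, which pins down the column player's mix.
  the row player's expected payoff from U: q·2 + (1−q)·5 = -3q + 5
  the row player's expected payoff from D: q·8 + (1−q)·0 = 8q
  -3q + 5 = 8q  ⇒  -11q = -5  ⇒  q = 5/11.
At equilibrium the row player is indifferent across rows, so the row player's payoff equals the payoff from U: (5/11)·2 + (6/11)·5 = 40/11.

40/11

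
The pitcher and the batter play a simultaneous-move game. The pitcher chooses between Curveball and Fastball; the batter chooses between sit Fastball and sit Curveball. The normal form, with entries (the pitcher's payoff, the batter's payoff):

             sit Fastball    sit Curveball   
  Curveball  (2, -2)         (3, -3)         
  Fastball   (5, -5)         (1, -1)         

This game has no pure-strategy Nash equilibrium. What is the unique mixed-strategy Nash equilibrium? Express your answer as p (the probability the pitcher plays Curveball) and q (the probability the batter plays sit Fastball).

p = 4/5, q = 2/5

In a mixed equilibrium the batter is indifferent between sit Fastball and sit Curveball; this condition fixes p.
  the batter's payoff to sit Fastball: p·(-2) + (1−p)·(-5) = 3p - 5
  the batter's payoff to sit Curveball: p·(-3) + (1−p)·(-1) = -2p - 1
  3p - 5 = -2p - 1  ⇒  5p = 4  ⇒  p = 4/5.
Set the pitcher's expected payoff from Curveball equal to that from Fastball:
  the pitcher's expected payoff from Curveball: q·2 + (1−q)·3 = -q + 3
  the pitcher's expected payoff from Fastball: q·5 + (1−q)·1 = 4q + 1
  -q + 3 = 4q + 1  ⇒  -5q = -2  ⇒  q = 2/5.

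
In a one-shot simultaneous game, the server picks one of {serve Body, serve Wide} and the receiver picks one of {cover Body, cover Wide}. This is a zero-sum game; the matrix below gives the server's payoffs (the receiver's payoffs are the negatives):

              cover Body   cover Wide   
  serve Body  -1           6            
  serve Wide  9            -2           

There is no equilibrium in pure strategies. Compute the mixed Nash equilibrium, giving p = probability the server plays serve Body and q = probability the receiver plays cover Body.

p = 11/18, q = 4/9

For the receiver to be willing to mix, the receiver must be indifferent between cover Body and cover Wide, which pins down the server's mix.
  the receiver's expected payoff from cover Body: p·1 + (1−p)·(-9) = 10p - 9
  the receiver's expected payoff from cover Wide: p·(-6) + (1−p)·2 = -8p + 2
  10p - 9 = -8p + 2  ⇒  18p = 11  ⇒  p = 11/18.
The receiver's mix must leave the server indifferent between serve Body and serve Wide.
  the server's payoff to serve Body: q·(-1) + (1−q)·6 = -7q + 6
  the server's payoff to serve Wide: q·9 + (1−q)·(-2) = 11q - 2
  -7q + 6 = 11q - 2  ⇒  -18q = -8  ⇒  q = 4/9.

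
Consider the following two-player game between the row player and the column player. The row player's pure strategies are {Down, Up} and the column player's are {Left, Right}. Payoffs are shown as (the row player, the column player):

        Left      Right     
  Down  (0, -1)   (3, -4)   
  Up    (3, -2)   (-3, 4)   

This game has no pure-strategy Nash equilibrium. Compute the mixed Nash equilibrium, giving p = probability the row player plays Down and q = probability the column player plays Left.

p = 2/3, q = 2/3

The row player's mix must leave the column player indifferent between Left and Right.
  the column player's payoff to Left: p·(-1) + (1−p)·(-2) = p - 2
  the column player's payoff to Right: p·(-4) + (1−p)·4 = -8p + 4
  p - 2 = -8p + 4  ⇒  9p = 6  ⇒  p = 2/3.
For the row player to be willing to mix, the row player must be indifferent between Down and Up, which pins down the column player's mix.
  the row player's expected payoff from Down: q·0 + (1−q)·3 = -3q + 3
  the row player's expected payoff from Up: q·3 + (1−q)·(-3) = 6q - 3
  -3q + 3 = 6q - 3  ⇒  -9q = -6  ⇒  q = 2/3.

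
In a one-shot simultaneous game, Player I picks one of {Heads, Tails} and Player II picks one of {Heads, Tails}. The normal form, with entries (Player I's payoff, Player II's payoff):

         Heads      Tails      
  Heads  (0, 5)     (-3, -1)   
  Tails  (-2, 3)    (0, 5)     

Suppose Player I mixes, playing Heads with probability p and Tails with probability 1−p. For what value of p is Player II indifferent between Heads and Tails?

For Player II to be willing to mix, Player II must be indifferent between Heads and Tails, which pins down Player I's mix.
  Player II's payoff from Heads: p·5 + (1−p)·3 = 2p + 3
  Player II's payoff from Tails: p·(-1) + (1−p)·5 = -6p + 5
  2p + 3 = -6p + 5  ⇒  8p = 2  ⇒  p = 1/4.

p = 1/4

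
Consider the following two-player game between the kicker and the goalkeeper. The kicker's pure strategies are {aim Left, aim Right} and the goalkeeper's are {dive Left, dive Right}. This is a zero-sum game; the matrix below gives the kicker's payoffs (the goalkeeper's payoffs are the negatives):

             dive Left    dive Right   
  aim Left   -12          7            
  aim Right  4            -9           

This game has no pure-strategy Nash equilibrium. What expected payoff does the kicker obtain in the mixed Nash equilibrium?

In a mixed equilibrium the kicker is indifferent between aim Left and aim Right; this condition fixes q.
  the kicker's payoff to aim Left: q·(-12) + (1−q)·7 = -19q + 7
  the kicker's payoff to aim Right: q·4 + (1−q)·(-9) = 13q - 9
  -19q + 7 = 13q - 9  ⇒  -32q = -16  ⇒  q = 1/2.
At equilibrium the kicker is indifferent across rows, so the kicker's payoff equals the payoff from aim Left: (1/2)·(-12) + (1/2)·7 = -5/2.

-5/2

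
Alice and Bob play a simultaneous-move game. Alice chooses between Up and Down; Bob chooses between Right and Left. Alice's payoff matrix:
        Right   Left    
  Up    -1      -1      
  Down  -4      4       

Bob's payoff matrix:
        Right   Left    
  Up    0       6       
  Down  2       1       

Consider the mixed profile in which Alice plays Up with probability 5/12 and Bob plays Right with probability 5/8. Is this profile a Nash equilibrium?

Given Alice's mix p = 5/12, Bob's payoff from Right is 7/6 but from Left is 37/12. Bob strictly prefers Left, so Bob would not mix.
So the proposed profile is not a Nash equilibrium.

No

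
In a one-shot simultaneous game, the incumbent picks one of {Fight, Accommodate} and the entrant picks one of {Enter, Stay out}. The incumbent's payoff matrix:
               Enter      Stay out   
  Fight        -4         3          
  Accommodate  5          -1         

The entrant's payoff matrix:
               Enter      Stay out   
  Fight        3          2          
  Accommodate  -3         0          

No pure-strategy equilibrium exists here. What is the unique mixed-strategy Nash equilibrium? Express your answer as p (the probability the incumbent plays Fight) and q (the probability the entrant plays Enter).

p = 3/4, q = 4/13

The entrant's indifference between Enter and Stay out determines the incumbent's mixing probability p:
  the entrant's payoff from Enter: p·3 + (1−p)·(-3) = 6p - 3
  the entrant's payoff from Stay out: p·2 + (1−p)·0 = 2p
  6p - 3 = 2p  ⇒  4p = 3  ⇒  p = 3/4.
In a mixed equilibrium the incumbent is indifferent between Fight and Accommodate; this condition fixes q.
  the incumbent's payoff to Fight: q·(-4) + (1−q)·3 = -7q + 3
  the incumbent's payoff to Accommodate: q·5 + (1−q)·(-1) = 6q - 1
  -7q + 3 = 6q - 1  ⇒  -13q = -4  ⇒  q = 4/13.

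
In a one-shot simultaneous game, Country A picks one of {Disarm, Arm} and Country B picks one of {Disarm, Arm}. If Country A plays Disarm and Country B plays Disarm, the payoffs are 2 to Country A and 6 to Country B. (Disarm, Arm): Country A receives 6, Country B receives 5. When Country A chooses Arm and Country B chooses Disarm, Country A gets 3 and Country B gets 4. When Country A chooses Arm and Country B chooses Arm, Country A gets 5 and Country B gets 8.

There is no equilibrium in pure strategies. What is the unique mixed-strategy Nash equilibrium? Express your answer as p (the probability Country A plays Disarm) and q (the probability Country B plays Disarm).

For Country B to be willing to mix, Country B must be indifferent between Disarm and Arm, which pins down Country A's mix.
  Country B's payoff from Disarm: p·6 + (1−p)·4 = 2p + 4
  Country B's payoff from Arm: p·5 + (1−p)·8 = -3p + 8
  2p + 4 = -3p + 8  ⇒  5p = 4  ⇒  p = 4/5.
Country B's mix must leave Country A indifferent between Disarm and Arm.
  Country A's payoff from Disarm: q·2 + (1−q)·6 = -4q + 6
  Country A's payoff from Arm: q·3 + (1−q)·5 = -2q + 5
  -4q + 6 = -2q + 5  ⇒  -2q = -1  ⇒  q = 1/2.

p = 4/5, q = 1/2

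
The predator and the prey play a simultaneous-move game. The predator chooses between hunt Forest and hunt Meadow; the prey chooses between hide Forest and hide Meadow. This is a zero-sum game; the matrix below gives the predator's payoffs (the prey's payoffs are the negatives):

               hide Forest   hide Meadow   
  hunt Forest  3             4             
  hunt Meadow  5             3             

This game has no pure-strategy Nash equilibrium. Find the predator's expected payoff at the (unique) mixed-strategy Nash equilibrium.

The prey's mix must leave the predator indifferent between hunt Forest and hunt Meadow.
  the predator's payoff from hunt Forest: q·3 + (1−q)·4 = -q + 4
  the predator's payoff from hunt Meadow: q·5 + (1−q)·3 = 2q + 3
  -q + 4 = 2q + 3  ⇒  -3q = -1  ⇒  q = 1/3.
At equilibrium the predator is indifferent across rows, so the predator's payoff equals the payoff from hunt Forest: (1/3)·3 + (2/3)·4 = 11/3.

11/3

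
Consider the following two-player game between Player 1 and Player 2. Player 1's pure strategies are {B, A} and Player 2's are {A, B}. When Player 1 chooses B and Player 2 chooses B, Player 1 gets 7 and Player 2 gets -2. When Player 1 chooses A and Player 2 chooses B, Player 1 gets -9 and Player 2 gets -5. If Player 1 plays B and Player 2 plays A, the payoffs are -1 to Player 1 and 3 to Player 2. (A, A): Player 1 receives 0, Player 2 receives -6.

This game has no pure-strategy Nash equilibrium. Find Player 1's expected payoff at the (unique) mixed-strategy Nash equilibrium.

-9/17

Set Player 1's expected payoff from B equal to that from A:
  Player 1's payoff from B: q·(-1) + (1−q)·7 = -8q + 7
  Player 1's payoff from A: q·0 + (1−q)·(-9) = 9q - 9
  -8q + 7 = 9q - 9  ⇒  -17q = -16  ⇒  q = 16/17.
At equilibrium Player 1 is indifferent across rows, so Player 1's payoff equals the payoff from B: (16/17)·(-1) + (1/17)·7 = -9/17.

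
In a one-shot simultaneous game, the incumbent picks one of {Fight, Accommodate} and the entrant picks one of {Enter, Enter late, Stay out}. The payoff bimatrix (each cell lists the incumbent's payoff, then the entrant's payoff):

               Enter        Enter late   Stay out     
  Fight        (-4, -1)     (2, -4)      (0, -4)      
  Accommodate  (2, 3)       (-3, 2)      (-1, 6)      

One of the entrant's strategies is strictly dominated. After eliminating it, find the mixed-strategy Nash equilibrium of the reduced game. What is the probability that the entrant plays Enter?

q = 1/7

The entrant's strategy Enter late is strictly dominated by Enter: -1 > -4 and 3 > 2. Eliminate Enter late.
In a mixed equilibrium the incumbent is indifferent between Fight and Accommodate; this condition fixes q.
  the incumbent's expected payoff from Fight: q·(-4) + (1−q)·0 = -4q
  the incumbent's expected payoff from Accommodate: q·2 + (1−q)·(-1) = 3q - 1
  -4q = 3q - 1  ⇒  -7q = -1  ⇒  q = 1/7.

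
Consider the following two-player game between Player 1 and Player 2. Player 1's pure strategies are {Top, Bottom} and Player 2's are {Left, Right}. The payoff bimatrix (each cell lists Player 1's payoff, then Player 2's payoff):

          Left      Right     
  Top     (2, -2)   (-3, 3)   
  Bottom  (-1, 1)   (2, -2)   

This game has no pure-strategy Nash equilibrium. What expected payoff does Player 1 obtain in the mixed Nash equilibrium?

1/8

Player 2's mix must leave Player 1 indifferent between Top and Bottom.
  Player 1's payoff from Top: q·2 + (1−q)·(-3) = 5q - 3
  Player 1's payoff from Bottom: q·(-1) + (1−q)·2 = -3q + 2
  5q - 3 = -3q + 2  ⇒  8q = 5  ⇒  q = 5/8.
At equilibrium Player 1 is indifferent across rows, so Player 1's payoff equals the payoff from Top: (5/8)·2 + (3/8)·(-3) = 1/8.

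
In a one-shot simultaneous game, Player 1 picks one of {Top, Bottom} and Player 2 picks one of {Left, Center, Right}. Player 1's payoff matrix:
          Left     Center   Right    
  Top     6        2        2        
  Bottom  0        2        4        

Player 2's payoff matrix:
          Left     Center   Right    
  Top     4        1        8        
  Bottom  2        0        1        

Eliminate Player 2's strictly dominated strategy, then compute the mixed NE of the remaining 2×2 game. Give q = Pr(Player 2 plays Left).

Player 2's strategy Center is strictly dominated by Left: 4 > 1 and 2 > 0. Eliminate Center.
Player 1's indifference between Top and Bottom determines Player 2's mixing probability q:
  Player 1's expected payoff from Top: q·6 + (1−q)·2 = 4q + 2
  Player 1's expected payoff from Bottom: q·0 + (1−q)·4 = -4q + 4
  4q + 2 = -4q + 4  ⇒  8q = 2  ⇒  q = 1/4.

q = 1/4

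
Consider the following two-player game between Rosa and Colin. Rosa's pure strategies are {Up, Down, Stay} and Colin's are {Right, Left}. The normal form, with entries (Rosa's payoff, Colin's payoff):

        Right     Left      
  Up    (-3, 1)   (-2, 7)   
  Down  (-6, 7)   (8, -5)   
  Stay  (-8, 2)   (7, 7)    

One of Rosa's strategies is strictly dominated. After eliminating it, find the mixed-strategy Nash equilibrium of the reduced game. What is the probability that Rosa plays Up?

Rosa's strategy Stay is strictly dominated by Down: -6 > -8 and 8 > 7. Eliminate Stay.
For Colin to be willing to mix, Colin must be indifferent between Right and Left, which pins down Rosa's mix.
  Colin's expected payoff from Right: p·1 + (1−p)·7 = -6p + 7
  Colin's expected payoff from Left: p·7 + (1−p)·(-5) = 12p - 5
  -6p + 7 = 12p - 5  ⇒  -18p = -12  ⇒  p = 2/3.

p = 2/3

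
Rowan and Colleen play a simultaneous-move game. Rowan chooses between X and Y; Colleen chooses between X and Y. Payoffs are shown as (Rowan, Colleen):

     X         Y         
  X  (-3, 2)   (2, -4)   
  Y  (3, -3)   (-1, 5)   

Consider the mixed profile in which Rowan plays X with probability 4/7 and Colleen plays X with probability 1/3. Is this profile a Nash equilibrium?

Yes

Check Colleen's indifference given Rowan's mix p = 4/7:
  payoff from X = -1/7; payoff from Y = -1/7 — equal.
Check Rowan's indifference given Colleen's mix q = 1/3:
  payoff from X = 1/3; payoff from Y = 1/3 — equal.
Both players are indifferent, so neither can profitably deviate.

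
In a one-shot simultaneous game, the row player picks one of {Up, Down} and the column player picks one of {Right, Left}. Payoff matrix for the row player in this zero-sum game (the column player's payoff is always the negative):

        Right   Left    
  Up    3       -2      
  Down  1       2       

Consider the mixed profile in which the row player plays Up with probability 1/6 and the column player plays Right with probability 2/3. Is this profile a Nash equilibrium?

Check the column player's indifference given the row player's mix p = 1/6:
  payoff from Right = -4/3; payoff from Left = -4/3 — equal.
Check the row player's indifference given the column player's mix q = 2/3:
  payoff from Up = 4/3; payoff from Down = 4/3 — equal.
Both players are indifferent, so neither can profitably deviate.

Yes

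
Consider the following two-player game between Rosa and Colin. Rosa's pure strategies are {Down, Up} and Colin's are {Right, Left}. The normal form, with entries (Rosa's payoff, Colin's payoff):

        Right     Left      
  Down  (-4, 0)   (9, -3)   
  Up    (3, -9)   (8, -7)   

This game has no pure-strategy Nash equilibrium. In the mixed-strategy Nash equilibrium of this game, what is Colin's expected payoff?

Rosa's mix must leave Colin indifferent between Right and Left.
  Colin's payoff from Right: p·0 + (1−p)·(-9) = 9p - 9
  Colin's payoff from Left: p·(-3) + (1−p)·(-7) = 4p - 7
  9p - 9 = 4p - 7  ⇒  5p = 2  ⇒  p = 2/5.
At equilibrium Colin is indifferent across columns, so Colin's payoff equals the payoff from Right: (2/5)·0 + (3/5)·(-9) = -27/5.

-27/5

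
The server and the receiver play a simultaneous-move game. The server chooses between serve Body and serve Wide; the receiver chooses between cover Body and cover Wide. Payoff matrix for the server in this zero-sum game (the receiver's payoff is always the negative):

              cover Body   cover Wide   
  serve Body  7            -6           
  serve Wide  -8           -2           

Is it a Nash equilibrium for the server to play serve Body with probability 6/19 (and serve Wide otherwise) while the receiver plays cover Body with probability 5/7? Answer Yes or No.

No

Given the receiver's mix q = 5/7, the server's payoff from serve Body is 23/7 but from serve Wide is -44/7. The server strictly prefers serve Body, so the server would not mix.
So the proposed profile is not a Nash equilibrium.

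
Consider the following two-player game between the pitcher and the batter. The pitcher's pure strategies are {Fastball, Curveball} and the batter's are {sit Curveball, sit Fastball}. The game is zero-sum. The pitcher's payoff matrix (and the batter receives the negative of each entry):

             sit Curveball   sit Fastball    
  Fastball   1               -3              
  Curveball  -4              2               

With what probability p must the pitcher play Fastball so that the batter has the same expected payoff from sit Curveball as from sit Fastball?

For the batter to be willing to mix, the batter must be indifferent between sit Curveball and sit Fastball, which pins down the pitcher's mix.
  the batter's payoff from sit Curveball: p·(-1) + (1−p)·4 = -5p + 4
  the batter's payoff from sit Fastball: p·3 + (1−p)·(-2) = 5p - 2
  -5p + 4 = 5p - 2  ⇒  -10p = -6  ⇒  p = 3/5.

p = 3/5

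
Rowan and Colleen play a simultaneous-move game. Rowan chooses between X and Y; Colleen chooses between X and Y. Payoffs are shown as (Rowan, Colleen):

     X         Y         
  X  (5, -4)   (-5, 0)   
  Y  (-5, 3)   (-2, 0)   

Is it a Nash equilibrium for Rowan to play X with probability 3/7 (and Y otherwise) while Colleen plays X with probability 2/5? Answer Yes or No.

No

Given Colleen's mix q = 2/5, Rowan's payoff from X is -1 but from Y is -16/5. Rowan strictly prefers X, so Rowan would not mix.
So the proposed profile is not a Nash equilibrium.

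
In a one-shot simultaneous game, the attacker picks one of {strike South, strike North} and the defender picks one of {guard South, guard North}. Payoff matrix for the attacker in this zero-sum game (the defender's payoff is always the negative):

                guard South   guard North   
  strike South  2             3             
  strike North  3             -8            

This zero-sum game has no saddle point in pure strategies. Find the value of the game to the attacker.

The attacker's indifference between strike South and strike North determines the defender's mixing probability q:
  the attacker's payoff to strike South: q·2 + (1−q)·3 = -q + 3
  the attacker's payoff to strike North: q·3 + (1−q)·(-8) = 11q - 8
  -q + 3 = 11q - 8  ⇒  -12q = -11  ⇒  q = 11/12.
The value is the attacker's expected payoff against this mix (using strike South): (11/12)·2 + (1/12)·3 = 25/12.

v = 25/12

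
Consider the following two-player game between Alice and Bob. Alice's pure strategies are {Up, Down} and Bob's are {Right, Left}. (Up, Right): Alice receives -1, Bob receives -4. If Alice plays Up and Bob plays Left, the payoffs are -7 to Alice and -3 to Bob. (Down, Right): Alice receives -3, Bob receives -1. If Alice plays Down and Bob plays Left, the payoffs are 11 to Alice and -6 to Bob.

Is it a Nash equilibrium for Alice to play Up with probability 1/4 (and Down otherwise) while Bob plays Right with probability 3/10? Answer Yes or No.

Given Alice's mix p = 1/4, Bob's payoff from Right is -7/4 but from Left is -21/4. Bob strictly prefers Right, so Bob would not mix.
So the proposed profile is not a Nash equilibrium.

No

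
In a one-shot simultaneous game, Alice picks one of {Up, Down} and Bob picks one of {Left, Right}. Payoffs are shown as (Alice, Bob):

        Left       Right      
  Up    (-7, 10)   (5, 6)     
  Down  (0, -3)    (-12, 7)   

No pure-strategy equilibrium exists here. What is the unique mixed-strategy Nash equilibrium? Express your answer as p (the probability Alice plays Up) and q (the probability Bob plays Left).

p = 5/7, q = 17/24

Bob's indifference between Left and Right determines Alice's mixing probability p:
  Bob's payoff to Left: p·10 + (1−p)·(-3) = 13p - 3
  Bob's payoff to Right: p·6 + (1−p)·7 = -p + 7
  13p - 3 = -p + 7  ⇒  14p = 10  ⇒  p = 5/7.
In a mixed equilibrium Alice is indifferent between Up and Down; this condition fixes q.
  Alice's expected payoff from Up: q·(-7) + (1−q)·5 = -12q + 5
  Alice's expected payoff from Down: q·0 + (1−q)·(-12) = 12q - 12
  -12q + 5 = 12q - 12  ⇒  -24q = -17  ⇒  q = 17/24.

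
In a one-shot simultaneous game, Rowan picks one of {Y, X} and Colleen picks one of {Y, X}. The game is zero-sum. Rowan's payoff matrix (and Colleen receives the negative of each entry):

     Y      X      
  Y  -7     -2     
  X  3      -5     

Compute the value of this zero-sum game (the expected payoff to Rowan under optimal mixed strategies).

v = -41/13

Set Rowan's expected payoff from Y equal to that from X:
  Rowan's expected payoff from Y: q·(-7) + (1−q)·(-2) = -5q - 2
  Rowan's expected payoff from X: q·3 + (1−q)·(-5) = 8q - 5
  -5q - 2 = 8q - 5  ⇒  -13q = -3  ⇒  q = 3/13.
The value is Rowan's expected payoff against this mix (using Y): (3/13)·(-7) + (10/13)·(-2) = -41/13.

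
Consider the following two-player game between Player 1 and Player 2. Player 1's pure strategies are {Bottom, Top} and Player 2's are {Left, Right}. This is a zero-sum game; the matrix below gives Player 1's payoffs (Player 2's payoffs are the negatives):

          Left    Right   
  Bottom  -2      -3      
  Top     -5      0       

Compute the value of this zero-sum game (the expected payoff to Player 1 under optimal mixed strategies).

v = -5/2

Player 1's indifference between Bottom and Top determines Player 2's mixing probability q:
  Player 1's payoff to Bottom: q·(-2) + (1−q)·(-3) = q - 3
  Player 1's payoff to Top: q·(-5) + (1−q)·0 = -5q
  q - 3 = -5q  ⇒  6q = 3  ⇒  q = 1/2.
The value is Player 1's expected payoff against this mix (using Bottom): (1/2)·(-2) + (1/2)·(-3) = -5/2.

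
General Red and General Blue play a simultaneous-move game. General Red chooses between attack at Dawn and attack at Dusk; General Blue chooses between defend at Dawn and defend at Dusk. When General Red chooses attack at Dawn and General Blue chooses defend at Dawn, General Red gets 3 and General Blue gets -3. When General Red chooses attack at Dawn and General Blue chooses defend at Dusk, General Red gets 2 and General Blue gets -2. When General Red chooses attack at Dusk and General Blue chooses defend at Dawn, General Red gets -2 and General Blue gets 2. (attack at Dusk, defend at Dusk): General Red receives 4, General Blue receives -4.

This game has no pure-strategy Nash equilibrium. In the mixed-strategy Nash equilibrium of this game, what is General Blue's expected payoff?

-16/7

General Blue's indifference between defend at Dawn and defend at Dusk determines General Red's mixing probability p:
  General Blue's expected payoff from defend at Dawn: p·(-3) + (1−p)·2 = -5p + 2
  General Blue's expected payoff from defend at Dusk: p·(-2) + (1−p)·(-4) = 2p - 4
  -5p + 2 = 2p - 4  ⇒  -7p = -6  ⇒  p = 6/7.
At equilibrium General Blue is indifferent across columns, so General Blue's payoff equals the payoff from defend at Dawn: (6/7)·(-3) + (1/7)·2 = -16/7.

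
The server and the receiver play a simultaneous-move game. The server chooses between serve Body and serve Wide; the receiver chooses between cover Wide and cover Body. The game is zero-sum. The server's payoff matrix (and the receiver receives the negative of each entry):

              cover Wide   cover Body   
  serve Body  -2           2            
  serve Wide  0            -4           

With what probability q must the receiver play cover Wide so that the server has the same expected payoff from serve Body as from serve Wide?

q = 3/4

The receiver's mix must leave the server indifferent between serve Body and serve Wide.
  the server's expected payoff from serve Body: q·(-2) + (1−q)·2 = -4q + 2
  the server's expected payoff from serve Wide: q·0 + (1−q)·(-4) = 4q - 4
  -4q + 2 = 4q - 4  ⇒  -8q = -6  ⇒  q = 3/4.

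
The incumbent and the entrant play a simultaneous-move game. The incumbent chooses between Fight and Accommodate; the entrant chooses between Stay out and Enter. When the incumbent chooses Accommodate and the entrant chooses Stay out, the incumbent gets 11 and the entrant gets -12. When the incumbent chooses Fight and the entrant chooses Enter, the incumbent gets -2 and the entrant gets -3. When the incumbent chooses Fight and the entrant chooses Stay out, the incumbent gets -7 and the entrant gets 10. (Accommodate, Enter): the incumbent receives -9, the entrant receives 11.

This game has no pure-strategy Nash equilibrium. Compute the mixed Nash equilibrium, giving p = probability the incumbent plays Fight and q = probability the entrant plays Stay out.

The incumbent's mix must leave the entrant indifferent between Stay out and Enter.
  the entrant's payoff from Stay out: p·10 + (1−p)·(-12) = 22p - 12
  the entrant's payoff from Enter: p·(-3) + (1−p)·11 = -14p + 11
  22p - 12 = -14p + 11  ⇒  36p = 23  ⇒  p = 23/36.
Set the incumbent's expected payoff from Fight equal to that from Accommodate:
  the incumbent's payoff from Fight: q·(-7) + (1−q)·(-2) = -5q - 2
  the incumbent's payoff from Accommodate: q·11 + (1−q)·(-9) = 20q - 9
  -5q - 2 = 20q - 9  ⇒  -25q = -7  ⇒  q = 7/25.

p = 23/36, q = 7/25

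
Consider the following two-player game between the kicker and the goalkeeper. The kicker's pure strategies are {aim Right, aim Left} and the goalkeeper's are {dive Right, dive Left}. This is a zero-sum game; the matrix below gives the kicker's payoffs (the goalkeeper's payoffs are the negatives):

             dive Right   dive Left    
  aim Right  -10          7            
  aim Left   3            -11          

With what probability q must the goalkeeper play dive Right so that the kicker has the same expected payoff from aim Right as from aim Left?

q = 18/31

In a mixed equilibrium the kicker is indifferent between aim Right and aim Left; this condition fixes q.
  the kicker's payoff to aim Right: q·(-10) + (1−q)·7 = -17q + 7
  the kicker's payoff to aim Left: q·3 + (1−q)·(-11) = 14q - 11
  -17q + 7 = 14q - 11  ⇒  -31q = -18  ⇒  q = 18/31.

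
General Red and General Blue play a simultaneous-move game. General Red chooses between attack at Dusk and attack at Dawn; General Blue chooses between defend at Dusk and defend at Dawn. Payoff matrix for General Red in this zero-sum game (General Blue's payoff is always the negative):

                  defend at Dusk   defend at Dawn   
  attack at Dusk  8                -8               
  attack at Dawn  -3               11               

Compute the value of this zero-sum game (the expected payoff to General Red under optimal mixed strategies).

In a mixed equilibrium General Red is indifferent between attack at Dusk and attack at Dawn; this condition fixes q.
  General Red's payoff from attack at Dusk: q·8 + (1−q)·(-8) = 16q - 8
  General Red's payoff from attack at Dawn: q·(-3) + (1−q)·11 = -14q + 11
  16q - 8 = -14q + 11  ⇒  30q = 19  ⇒  q = 19/30.
The value is General Red's expected payoff against this mix (using attack at Dusk): (19/30)·8 + (11/30)·(-8) = 32/15.

v = 32/15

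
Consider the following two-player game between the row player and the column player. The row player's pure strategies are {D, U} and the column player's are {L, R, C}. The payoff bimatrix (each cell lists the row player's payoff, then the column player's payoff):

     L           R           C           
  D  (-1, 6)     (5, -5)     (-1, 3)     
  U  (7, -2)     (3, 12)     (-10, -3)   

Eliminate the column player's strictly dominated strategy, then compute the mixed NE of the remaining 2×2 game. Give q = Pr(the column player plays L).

The column player's strategy C is strictly dominated by L: 6 > 3 and -2 > -3. Eliminate C.
The column player's mix must leave the row player indifferent between D and U.
  the row player's payoff to D: q·(-1) + (1−q)·5 = -6q + 5
  the row player's payoff to U: q·7 + (1−q)·3 = 4q + 3
  -6q + 5 = 4q + 3  ⇒  -10q = -2  ⇒  q = 1/5.

q = 1/5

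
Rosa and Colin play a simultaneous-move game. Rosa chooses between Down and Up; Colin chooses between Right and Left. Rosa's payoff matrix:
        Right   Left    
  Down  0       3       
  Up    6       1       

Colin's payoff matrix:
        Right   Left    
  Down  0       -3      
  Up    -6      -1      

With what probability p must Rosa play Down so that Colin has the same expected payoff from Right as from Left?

p = 5/8

For Colin to be willing to mix, Colin must be indifferent between Right and Left, which pins down Rosa's mix.
  Colin's expected payoff from Right: p·0 + (1−p)·(-6) = 6p - 6
  Colin's expected payoff from Left: p·(-3) + (1−p)·(-1) = -2p - 1
  6p - 6 = -2p - 1  ⇒  8p = 5  ⇒  p = 5/8.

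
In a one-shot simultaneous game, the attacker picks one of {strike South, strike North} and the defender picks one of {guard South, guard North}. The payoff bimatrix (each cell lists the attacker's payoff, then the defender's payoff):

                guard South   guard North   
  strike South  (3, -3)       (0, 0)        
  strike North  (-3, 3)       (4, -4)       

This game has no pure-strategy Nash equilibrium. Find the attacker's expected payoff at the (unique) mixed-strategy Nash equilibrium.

6/5

In a mixed equilibrium the attacker is indifferent between strike South and strike North; this condition fixes q.
  the attacker's expected payoff from strike South: q·3 + (1−q)·0 = 3q
  the attacker's expected payoff from strike North: q·(-3) + (1−q)·4 = -7q + 4
  3q = -7q + 4  ⇒  10q = 4  ⇒  q = 2/5.
At equilibrium the attacker is indifferent across rows, so the attacker's payoff equals the payoff from strike South: (2/5)·3 + (3/5)·0 = 6/5.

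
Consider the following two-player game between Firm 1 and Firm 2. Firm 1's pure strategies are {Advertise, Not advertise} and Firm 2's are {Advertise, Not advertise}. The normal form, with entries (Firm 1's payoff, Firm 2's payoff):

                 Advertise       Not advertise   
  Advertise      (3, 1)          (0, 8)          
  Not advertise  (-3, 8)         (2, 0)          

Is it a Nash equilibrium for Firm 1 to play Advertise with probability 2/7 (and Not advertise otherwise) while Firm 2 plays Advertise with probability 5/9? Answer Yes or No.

Given Firm 1's mix p = 2/7, Firm 2's payoff from Advertise is 6 but from Not advertise is 16/7. Firm 2 strictly prefers Advertise, so Firm 2 would not mix.
So the proposed profile is not a Nash equilibrium.

No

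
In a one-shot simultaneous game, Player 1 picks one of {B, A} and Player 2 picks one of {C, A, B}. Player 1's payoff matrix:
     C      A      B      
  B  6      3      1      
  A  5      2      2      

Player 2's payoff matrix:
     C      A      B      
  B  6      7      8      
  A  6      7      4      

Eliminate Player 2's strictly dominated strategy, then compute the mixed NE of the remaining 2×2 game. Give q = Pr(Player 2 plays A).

q = 1/2

Player 2's strategy C is strictly dominated by A: 7 > 6 and 7 > 6. Eliminate C.
Set Player 1's expected payoff from B equal to that from A:
  Player 1's expected payoff from B: q·3 + (1−q)·1 = 2q + 1
  Player 1's expected payoff from A: q·2 + (1−q)·2 = 2
  2q + 1 = 2  ⇒  2q = 1  ⇒  q = 1/2.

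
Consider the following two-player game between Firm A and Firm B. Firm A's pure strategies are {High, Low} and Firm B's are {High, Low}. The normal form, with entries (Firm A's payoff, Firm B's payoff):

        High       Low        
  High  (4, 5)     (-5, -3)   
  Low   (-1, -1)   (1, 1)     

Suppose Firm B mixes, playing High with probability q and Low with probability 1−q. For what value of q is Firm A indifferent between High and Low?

Firm A's indifference between High and Low determines Firm B's mixing probability q:
  Firm A's expected payoff from High: q·4 + (1−q)·(-5) = 9q - 5
  Firm A's expected payoff from Low: q·(-1) + (1−q)·1 = -2q + 1
  9q - 5 = -2q + 1  ⇒  11q = 6  ⇒  q = 6/11.

q = 6/11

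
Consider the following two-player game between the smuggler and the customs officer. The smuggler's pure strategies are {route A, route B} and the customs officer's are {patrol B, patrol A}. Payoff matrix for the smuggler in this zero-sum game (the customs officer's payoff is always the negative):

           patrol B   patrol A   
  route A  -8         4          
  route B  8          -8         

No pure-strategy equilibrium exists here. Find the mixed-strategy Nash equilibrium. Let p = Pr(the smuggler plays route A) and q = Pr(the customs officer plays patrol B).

p = 4/7, q = 3/7

The customs officer's indifference between patrol B and patrol A determines the smuggler's mixing probability p:
  the customs officer's payoff to patrol B: p·8 + (1−p)·(-8) = 16p - 8
  the customs officer's payoff to patrol A: p·(-4) + (1−p)·8 = -12p + 8
  16p - 8 = -12p + 8  ⇒  28p = 16  ⇒  p = 4/7.
The smuggler's indifference between route A and route B determines the customs officer's mixing probability q:
  the smuggler's payoff to route A: q·(-8) + (1−q)·4 = -12q + 4
  the smuggler's payoff to route B: q·8 + (1−q)·(-8) = 16q - 8
  -12q + 4 = 16q - 8  ⇒  -28q = -12  ⇒  q = 3/7.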